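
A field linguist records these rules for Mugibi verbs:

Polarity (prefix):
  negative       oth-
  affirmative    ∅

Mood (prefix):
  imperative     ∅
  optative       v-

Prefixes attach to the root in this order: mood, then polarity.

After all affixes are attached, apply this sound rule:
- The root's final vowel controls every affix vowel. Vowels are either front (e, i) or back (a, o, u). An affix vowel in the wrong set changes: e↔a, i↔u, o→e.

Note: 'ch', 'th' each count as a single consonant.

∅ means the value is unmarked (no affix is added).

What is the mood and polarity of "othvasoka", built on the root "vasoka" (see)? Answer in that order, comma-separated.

imperative, negative

Segment: oth-vasoka.
mood: ∅ → imperative.
polarity: oth- → negative.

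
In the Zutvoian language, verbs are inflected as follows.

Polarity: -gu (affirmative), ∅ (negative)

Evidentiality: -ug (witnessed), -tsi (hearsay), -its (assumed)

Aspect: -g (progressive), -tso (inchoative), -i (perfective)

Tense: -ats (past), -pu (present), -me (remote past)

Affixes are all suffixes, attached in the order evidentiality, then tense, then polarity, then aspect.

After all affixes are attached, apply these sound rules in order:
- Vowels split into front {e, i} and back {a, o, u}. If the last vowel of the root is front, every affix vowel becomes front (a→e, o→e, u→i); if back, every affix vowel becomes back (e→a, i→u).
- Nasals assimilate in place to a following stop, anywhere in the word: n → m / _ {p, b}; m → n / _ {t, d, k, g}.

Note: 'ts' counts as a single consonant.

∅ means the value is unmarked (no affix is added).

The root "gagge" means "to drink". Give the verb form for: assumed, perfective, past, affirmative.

Attach evidentiality assumed -its → gaggeits.
Attach tense past -ats → gaggeitsats.
Attach polarity affirmative -gu → gaggeitsatsgu.
Attach aspect perfective -i → gaggeitsatsgui.
Apply vowel harmony: gaggeitsatsgui → gaggeitsetsgii.
Nasal assimilation: no change.

gaggeitsetsgii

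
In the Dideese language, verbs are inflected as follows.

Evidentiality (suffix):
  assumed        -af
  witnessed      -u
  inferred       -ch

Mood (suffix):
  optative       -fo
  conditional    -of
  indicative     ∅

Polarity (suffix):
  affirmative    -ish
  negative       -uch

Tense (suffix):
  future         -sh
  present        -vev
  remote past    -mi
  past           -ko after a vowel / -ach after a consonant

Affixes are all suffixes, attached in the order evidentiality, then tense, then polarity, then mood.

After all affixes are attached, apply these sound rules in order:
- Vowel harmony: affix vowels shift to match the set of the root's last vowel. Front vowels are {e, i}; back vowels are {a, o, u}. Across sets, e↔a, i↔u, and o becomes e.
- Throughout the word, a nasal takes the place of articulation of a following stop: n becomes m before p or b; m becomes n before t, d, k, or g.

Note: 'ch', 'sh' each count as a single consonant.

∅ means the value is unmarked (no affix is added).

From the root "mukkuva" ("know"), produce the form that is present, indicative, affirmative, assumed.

Attach evidentiality assumed -af → mukkuvaaf.
Attach tense present -vev → mukkuvaafvev.
Attach polarity affirmative -ish → mukkuvaafvevish.
mood = indicative: zero marking, form stays mukkuvaafvevish.
Apply vowel harmony: mukkuvaafvevish → mukkuvaafvavush.
Nasal assimilation: no change.

mukkuvaafvavush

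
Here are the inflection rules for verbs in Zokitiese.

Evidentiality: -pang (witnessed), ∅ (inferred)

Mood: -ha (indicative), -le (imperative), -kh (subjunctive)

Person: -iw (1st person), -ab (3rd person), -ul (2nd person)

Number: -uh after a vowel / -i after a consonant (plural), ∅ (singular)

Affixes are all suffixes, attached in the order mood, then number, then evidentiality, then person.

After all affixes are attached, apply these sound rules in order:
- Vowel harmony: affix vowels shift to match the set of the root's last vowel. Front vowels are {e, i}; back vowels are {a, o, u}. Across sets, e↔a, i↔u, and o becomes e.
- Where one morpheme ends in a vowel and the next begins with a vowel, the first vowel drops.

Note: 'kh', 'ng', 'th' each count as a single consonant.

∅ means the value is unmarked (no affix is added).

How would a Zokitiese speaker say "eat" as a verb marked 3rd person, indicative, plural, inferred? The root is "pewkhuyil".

Attach mood indicative -ha → pewkhuyilha.
Attach number plural -uh (after vowel 'a') → pewkhuyilhauh.
evidentiality = inferred: zero marking, form stays pewkhuyilhauh.
Attach person 3rd person -ab → pewkhuyilhauhab.
Apply vowel harmony: pewkhuyilhauhab → pewkhuyilheiheb.
Apply vowel deletion: pewkhuyilheiheb → pewkhuyilhiheb.

pewkhuyilhiheb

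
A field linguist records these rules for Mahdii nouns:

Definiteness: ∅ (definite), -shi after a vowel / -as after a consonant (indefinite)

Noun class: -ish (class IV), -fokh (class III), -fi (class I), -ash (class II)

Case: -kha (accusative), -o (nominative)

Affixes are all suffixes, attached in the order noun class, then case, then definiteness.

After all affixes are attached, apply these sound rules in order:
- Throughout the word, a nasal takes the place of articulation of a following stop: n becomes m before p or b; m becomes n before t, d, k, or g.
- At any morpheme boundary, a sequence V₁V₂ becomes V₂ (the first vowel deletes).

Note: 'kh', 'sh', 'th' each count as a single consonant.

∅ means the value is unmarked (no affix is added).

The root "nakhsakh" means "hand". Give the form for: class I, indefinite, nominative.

Attach noun class class I -fi → nakhsakhfi.
Attach case nominative -o → nakhsakhfio.
Attach definiteness indefinite -shi (after vowel 'o') → nakhsakhfioshi.
Nasal assimilation: no change.
Apply vowel deletion: nakhsakhfioshi → nakhsakhfoshi.

nakhsakhfoshi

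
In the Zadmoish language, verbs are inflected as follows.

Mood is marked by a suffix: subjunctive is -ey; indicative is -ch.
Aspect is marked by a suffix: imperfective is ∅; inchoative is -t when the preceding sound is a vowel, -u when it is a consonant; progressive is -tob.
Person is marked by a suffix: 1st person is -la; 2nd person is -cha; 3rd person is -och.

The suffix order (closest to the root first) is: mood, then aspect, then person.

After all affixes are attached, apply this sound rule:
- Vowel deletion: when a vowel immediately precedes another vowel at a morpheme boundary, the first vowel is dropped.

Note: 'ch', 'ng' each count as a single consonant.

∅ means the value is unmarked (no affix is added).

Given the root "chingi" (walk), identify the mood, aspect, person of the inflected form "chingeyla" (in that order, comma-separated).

subjunctive, imperfective, 1st person

Segment: chingi-ey-la.
mood: -ey → subjunctive.
aspect: ∅ → imperfective.
person: -la → 1st person.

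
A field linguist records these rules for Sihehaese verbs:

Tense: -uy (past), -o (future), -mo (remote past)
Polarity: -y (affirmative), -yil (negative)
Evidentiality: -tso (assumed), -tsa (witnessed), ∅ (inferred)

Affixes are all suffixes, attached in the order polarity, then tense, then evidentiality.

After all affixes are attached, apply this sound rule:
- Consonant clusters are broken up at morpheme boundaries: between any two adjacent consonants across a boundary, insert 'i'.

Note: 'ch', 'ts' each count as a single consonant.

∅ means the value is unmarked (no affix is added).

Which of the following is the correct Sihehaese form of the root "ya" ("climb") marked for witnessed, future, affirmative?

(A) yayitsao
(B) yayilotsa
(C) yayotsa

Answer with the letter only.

Attach polarity affirmative -y → yay.
Attach tense future -o → yayo.
Attach evidentiality witnessed -tsa → yayotsa.
Epenthesis: no change.
So the correct form is yayotsa, option (C).
(B) yayilotsa is wrong: it uses negative instead of affirmative for polarity.
(A) yayitsao is wrong: it has the affixes in the wrong order.

C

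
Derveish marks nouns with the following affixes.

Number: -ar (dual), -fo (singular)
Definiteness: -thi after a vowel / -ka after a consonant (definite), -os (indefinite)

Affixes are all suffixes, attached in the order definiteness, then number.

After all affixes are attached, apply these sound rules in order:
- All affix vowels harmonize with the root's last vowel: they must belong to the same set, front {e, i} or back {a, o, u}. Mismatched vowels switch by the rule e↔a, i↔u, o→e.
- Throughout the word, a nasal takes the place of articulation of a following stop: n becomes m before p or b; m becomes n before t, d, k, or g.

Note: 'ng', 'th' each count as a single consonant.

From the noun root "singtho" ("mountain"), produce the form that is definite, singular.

Attach definiteness definite -thi (after vowel 'o') → singthothi.
Attach number singular -fo → singthothifo.
Apply vowel harmony: singthothifo → singthothufo.
Nasal assimilation: no change.

singthothufo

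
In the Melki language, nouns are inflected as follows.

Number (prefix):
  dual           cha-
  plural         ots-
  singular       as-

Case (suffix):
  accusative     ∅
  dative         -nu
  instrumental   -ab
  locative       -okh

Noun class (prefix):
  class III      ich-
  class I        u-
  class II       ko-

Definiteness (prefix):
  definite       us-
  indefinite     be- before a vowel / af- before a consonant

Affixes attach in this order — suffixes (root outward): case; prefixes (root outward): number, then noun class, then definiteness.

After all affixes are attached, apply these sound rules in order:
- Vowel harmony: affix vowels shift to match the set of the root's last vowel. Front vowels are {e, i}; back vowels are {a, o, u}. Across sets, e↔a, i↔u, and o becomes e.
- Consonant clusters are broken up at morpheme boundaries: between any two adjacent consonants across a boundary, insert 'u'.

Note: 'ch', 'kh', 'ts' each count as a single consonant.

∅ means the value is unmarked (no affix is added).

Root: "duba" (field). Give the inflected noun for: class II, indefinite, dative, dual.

Attach number dual cha- → chaduba.
Attach noun class class II ko- → kochaduba.
Attach definiteness indefinite af- (before consonant 'k') → afkochaduba.
Attach case dative -nu → afkochadubanu.
Vowel harmony: no change.
Apply epenthesis: afkochadubanu → afukochadubanu.

afukochadubanu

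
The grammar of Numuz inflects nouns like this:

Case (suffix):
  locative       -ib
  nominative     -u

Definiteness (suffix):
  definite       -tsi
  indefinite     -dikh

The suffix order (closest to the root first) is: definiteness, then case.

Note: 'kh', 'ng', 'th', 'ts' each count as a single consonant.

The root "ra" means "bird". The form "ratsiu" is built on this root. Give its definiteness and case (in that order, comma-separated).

definite, nominative

Segment: ra-tsi-u.
definiteness: -tsi → definite.
case: -u → nominative.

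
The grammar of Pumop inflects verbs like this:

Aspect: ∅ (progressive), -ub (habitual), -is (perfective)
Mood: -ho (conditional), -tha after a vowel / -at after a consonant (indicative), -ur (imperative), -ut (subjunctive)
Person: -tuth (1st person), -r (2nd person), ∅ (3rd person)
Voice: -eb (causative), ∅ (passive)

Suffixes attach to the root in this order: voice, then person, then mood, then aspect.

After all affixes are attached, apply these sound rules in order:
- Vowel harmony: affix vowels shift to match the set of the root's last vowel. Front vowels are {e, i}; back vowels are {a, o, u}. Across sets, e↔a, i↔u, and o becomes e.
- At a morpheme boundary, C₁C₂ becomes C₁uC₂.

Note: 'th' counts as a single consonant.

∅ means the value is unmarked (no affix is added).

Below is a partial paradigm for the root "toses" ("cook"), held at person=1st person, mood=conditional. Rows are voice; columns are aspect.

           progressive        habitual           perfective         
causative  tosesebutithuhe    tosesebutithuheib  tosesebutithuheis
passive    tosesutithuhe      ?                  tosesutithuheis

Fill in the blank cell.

voice = passive: zero marking, form stays toses.
Attach person 1st person -tuth → tosestuth.
Attach mood conditional -ho → tosestuthho.
Attach aspect habitual -ub → tosestuthhoub.
Apply vowel harmony: tosestuthhoub → tosestithheib.
Apply epenthesis: tosestithheib → tosesutithuheib.

tosesutithuheib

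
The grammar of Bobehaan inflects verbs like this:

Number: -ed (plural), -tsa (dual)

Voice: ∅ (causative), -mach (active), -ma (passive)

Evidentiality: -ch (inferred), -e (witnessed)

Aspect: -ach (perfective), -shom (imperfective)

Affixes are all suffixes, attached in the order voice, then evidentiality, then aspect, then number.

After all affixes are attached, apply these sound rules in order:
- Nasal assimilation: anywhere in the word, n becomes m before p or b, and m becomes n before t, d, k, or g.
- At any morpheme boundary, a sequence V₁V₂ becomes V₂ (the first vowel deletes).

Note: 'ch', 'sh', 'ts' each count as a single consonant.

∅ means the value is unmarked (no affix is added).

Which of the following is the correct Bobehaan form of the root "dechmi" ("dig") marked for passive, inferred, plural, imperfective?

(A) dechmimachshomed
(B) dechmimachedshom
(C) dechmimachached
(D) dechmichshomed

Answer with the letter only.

Attach voice passive -ma → dechmima.
Attach evidentiality inferred -ch → dechmimach.
Attach aspect imperfective -shom → dechmimachshom.
Attach number plural -ed → dechmimachshomed.
Nasal assimilation: no change.
Vowel deletion: no change.
So the correct form is dechmimachshomed, option (A).
(C) dechmimachached is wrong: it uses perfective instead of imperfective for aspect.
(B) dechmimachedshom is wrong: it has the affixes in the wrong order.
(D) dechmichshomed is wrong: it uses causative instead of passive for voice.

A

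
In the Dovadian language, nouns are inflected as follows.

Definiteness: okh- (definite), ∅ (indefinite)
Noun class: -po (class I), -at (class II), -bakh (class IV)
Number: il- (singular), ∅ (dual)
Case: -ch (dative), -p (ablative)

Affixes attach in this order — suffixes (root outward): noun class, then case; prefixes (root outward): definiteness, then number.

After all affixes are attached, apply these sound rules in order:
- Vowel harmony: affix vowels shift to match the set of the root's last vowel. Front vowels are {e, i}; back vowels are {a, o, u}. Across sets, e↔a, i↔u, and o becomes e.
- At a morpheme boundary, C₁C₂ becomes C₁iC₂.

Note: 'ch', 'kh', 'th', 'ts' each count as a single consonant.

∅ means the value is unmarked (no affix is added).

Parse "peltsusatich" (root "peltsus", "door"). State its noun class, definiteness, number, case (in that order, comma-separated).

class II, indefinite, dual, dative

Segment: peltsus-at-ch.
noun class: -at → class II.
definiteness: ∅ → indefinite.
number: ∅ → dual.
case: -ch → dative.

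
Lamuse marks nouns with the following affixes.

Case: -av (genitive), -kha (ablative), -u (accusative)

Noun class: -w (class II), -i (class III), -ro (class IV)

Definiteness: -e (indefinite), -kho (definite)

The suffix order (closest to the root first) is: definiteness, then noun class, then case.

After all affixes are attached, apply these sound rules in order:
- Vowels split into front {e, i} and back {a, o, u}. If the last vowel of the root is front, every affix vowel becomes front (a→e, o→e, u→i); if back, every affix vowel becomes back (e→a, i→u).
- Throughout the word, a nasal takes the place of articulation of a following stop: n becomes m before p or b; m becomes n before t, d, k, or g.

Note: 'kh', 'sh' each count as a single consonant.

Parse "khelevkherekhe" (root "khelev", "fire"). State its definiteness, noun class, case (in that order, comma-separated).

Segment: khelev-kho-ro-kha.
definiteness: -kho → definite.
noun class: -ro → class IV.
case: -kha → ablative.

definite, class IV, ablative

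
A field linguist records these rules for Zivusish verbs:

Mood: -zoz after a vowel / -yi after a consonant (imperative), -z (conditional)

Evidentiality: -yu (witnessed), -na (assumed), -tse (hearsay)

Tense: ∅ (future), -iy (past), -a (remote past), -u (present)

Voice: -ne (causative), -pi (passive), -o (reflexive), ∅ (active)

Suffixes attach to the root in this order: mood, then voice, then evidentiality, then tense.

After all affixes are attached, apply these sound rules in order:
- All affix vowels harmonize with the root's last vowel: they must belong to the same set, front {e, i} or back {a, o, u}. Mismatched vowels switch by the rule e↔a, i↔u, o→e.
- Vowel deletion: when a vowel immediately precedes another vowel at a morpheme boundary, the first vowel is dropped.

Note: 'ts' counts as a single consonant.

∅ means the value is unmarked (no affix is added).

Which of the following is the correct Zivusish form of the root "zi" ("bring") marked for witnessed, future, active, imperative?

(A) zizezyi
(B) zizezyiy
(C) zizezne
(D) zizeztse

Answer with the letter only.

Attach mood imperative -zoz (after vowel 'i') → zizoz.
voice = active: zero marking, form stays zizoz.
Attach evidentiality witnessed -yu → zizozyu.
tense = future: zero marking, form stays zizozyu.
Apply vowel harmony: zizozyu → zizezyi.
Vowel deletion: no change.
So the correct form is zizezyi, option (A).
(C) zizezne is wrong: it uses assumed instead of witnessed for evidentiality.
(B) zizezyiy is wrong: it uses past instead of future for tense.
(D) zizeztse is wrong: it uses hearsay instead of witnessed for evidentiality.

A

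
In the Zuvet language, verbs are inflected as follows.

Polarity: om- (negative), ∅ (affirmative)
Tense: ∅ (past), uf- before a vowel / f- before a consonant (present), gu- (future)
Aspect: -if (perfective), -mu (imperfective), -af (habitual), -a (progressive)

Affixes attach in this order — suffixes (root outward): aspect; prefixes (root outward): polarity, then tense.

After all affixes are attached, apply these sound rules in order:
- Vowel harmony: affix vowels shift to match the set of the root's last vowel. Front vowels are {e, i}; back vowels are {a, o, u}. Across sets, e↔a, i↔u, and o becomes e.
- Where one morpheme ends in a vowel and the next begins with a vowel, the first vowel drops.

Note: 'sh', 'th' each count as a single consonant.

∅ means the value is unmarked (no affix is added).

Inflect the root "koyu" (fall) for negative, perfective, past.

Attach polarity negative om- → omkoyu.
Attach aspect perfective -if → omkoyuif.
tense = past: zero marking, form stays omkoyuif.
Apply vowel harmony: omkoyuif → omkoyuuf.
Apply vowel deletion: omkoyuuf → omkoyuf.

omkoyuf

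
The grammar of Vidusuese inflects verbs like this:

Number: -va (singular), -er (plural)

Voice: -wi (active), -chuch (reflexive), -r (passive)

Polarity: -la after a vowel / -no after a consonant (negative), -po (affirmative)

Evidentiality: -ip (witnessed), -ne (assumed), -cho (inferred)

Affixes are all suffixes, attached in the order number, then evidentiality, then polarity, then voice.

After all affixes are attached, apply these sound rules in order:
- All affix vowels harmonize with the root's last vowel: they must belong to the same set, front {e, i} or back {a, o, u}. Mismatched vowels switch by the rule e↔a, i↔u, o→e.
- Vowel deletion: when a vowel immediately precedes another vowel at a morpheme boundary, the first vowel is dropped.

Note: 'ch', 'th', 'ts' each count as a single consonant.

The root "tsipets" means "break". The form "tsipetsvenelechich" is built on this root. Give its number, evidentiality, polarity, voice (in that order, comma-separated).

singular, assumed, negative, reflexive

Segment: tsipets-va-ne-la-chuch.
number: -va → singular.
evidentiality: -ne → assumed.
polarity: -la/no → negative.
voice: -chuch → reflexive.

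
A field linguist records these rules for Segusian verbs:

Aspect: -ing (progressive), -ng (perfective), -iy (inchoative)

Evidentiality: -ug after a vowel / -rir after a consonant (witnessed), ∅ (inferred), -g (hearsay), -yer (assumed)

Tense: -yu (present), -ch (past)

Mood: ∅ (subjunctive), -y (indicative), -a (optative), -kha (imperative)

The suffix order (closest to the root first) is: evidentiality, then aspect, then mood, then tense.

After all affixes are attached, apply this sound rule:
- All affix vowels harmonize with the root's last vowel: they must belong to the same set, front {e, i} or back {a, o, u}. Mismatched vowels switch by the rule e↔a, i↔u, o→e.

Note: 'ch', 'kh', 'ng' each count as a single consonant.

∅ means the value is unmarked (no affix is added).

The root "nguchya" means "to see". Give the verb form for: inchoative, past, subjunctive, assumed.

Attach evidentiality assumed -yer → nguchyayer.
Attach aspect inchoative -iy → nguchyayeriy.
mood = subjunctive: zero marking, form stays nguchyayeriy.
Attach tense past -ch → nguchyayeriych.
Apply vowel harmony: nguchyayeriych → nguchyayaruych.

nguchyayaruych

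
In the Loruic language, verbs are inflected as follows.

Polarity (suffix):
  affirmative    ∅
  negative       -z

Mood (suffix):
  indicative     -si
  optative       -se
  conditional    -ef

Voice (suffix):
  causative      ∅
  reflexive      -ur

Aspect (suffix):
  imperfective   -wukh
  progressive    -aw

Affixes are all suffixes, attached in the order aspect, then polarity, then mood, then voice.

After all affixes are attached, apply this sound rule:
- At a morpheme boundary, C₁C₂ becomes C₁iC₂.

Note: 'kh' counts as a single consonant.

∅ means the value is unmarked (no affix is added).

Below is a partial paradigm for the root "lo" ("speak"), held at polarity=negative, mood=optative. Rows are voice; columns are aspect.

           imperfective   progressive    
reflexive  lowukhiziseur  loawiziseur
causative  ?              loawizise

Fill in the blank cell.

lowukhizise

Attach aspect imperfective -wukh → lowukh.
Attach polarity negative -z → lowukhz.
Attach mood optative -se → lowukhzse.
voice = causative: zero marking, form stays lowukhzse.
Apply epenthesis: lowukhzse → lowukhizise.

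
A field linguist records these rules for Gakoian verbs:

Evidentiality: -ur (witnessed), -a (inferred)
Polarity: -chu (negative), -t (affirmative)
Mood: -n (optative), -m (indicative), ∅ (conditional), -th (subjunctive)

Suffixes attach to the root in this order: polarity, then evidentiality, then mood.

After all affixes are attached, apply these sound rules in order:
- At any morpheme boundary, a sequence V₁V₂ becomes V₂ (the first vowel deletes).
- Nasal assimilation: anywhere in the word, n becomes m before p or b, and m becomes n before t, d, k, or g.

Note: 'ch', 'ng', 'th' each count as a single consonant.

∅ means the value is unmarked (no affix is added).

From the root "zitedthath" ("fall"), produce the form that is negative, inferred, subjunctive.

zitedthathchath

Attach polarity negative -chu → zitedthathchu.
Attach evidentiality inferred -a → zitedthathchua.
Attach mood subjunctive -th → zitedthathchuath.
Apply vowel deletion: zitedthathchuath → zitedthathchath.
Nasal assimilation: no change.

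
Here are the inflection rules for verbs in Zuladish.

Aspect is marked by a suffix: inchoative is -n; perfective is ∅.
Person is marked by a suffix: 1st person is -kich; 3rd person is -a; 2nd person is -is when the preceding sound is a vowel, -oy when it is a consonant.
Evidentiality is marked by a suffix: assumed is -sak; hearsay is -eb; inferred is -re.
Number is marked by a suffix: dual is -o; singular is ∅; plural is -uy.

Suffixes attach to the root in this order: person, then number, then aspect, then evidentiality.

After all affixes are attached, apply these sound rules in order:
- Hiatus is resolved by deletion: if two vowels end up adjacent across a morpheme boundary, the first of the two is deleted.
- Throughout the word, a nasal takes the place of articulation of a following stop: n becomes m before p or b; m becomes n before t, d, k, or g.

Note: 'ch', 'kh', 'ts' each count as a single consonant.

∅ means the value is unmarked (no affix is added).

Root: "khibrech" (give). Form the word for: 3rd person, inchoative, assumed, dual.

Attach person 3rd person -a → khibrecha.
Attach number dual -o → khibrechao.
Attach aspect inchoative -n → khibrechaon.
Attach evidentiality assumed -sak → khibrechaonsak.
Apply vowel deletion: khibrechaonsak → khibrechonsak.
Nasal assimilation: no change.

khibrechonsak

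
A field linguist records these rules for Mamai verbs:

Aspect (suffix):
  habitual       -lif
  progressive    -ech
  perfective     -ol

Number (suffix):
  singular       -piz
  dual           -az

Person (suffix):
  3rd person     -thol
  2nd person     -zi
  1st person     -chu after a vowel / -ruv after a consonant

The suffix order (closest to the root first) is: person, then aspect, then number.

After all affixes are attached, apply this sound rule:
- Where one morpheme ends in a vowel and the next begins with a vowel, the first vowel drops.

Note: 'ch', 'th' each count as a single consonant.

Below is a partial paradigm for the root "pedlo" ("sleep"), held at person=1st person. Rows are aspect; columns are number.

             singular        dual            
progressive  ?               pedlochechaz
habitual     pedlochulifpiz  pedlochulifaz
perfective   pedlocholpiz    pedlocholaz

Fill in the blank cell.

pedlochechpiz

Attach person 1st person -chu (after vowel 'o') → pedlochu.
Attach aspect progressive -ech → pedlochuech.
Attach number singular -piz → pedlochuechpiz.
Apply vowel deletion: pedlochuechpiz → pedlochechpiz.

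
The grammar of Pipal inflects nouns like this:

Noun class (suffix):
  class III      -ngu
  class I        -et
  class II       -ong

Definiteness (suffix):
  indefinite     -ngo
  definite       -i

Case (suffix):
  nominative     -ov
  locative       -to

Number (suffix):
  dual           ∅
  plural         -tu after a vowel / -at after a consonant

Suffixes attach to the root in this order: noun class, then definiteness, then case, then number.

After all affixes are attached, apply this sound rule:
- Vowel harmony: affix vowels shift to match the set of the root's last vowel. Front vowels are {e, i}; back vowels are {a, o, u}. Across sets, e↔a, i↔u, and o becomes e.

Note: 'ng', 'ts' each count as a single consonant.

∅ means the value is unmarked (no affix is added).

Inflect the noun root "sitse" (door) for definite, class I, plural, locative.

Attach noun class class I -et → sitseet.
Attach definiteness definite -i → sitseeti.
Attach case locative -to → sitseetito.
Attach number plural -tu (after vowel 'o') → sitseetitotu.
Apply vowel harmony: sitseetitotu → sitseetiteti.

sitseetiteti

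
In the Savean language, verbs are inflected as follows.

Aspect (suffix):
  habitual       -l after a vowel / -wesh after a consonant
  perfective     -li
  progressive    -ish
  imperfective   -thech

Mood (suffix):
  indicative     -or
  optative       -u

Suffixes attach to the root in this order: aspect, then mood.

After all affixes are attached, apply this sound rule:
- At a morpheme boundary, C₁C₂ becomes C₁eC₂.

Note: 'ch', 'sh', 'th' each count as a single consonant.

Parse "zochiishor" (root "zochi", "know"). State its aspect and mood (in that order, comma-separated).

progressive, indicative

Segment: zochi-ish-or.
aspect: -ish → progressive.
mood: -or → indicative.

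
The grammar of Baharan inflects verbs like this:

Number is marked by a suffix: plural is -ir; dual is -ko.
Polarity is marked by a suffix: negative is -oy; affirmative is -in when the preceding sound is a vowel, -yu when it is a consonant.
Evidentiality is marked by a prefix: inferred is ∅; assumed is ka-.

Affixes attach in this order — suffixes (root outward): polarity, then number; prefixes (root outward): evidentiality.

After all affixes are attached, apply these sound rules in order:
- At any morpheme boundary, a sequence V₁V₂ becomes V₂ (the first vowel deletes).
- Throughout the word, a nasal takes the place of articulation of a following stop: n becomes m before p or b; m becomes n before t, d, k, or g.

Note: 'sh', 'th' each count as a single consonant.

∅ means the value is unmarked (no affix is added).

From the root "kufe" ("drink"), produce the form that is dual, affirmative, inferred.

kufinko

evidentiality = inferred: zero marking, form stays kufe.
Attach polarity affirmative -in (after vowel 'e') → kufein.
Attach number dual -ko → kufeinko.
Apply vowel deletion: kufeinko → kufinko.
Nasal assimilation: no change.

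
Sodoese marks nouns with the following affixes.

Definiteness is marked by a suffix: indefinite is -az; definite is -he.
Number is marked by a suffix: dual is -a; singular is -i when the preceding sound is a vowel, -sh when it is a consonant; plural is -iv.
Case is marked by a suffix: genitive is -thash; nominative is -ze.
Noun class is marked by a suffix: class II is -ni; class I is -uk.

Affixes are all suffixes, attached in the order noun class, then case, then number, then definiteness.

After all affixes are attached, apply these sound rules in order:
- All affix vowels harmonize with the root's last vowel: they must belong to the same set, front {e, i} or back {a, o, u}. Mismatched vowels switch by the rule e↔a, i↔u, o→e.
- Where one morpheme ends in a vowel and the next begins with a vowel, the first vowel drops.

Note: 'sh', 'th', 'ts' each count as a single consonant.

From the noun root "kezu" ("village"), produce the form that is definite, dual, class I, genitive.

kezukthashaha

Attach noun class class I -uk → kezuuk.
Attach case genitive -thash → kezuukthash.
Attach number dual -a → kezuukthasha.
Attach definiteness definite -he → kezuukthashahe.
Apply vowel harmony: kezuukthashahe → kezuukthashaha.
Apply vowel deletion: kezuukthashaha → kezukthashaha.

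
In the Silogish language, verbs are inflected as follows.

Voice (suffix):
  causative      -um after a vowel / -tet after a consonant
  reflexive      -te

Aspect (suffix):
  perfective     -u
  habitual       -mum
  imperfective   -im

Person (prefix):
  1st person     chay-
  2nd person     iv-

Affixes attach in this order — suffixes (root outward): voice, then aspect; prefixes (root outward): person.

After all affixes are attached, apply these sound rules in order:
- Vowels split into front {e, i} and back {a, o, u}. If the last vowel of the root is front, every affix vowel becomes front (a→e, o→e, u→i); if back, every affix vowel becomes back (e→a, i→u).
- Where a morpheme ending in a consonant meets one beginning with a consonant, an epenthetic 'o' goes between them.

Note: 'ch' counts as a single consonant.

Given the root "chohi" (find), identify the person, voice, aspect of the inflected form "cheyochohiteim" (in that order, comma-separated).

Segment: chay-chohi-te-im.
person: chay- → 1st person.
voice: -te → reflexive.
aspect: -im → imperfective.

1st person, reflexive, imperfective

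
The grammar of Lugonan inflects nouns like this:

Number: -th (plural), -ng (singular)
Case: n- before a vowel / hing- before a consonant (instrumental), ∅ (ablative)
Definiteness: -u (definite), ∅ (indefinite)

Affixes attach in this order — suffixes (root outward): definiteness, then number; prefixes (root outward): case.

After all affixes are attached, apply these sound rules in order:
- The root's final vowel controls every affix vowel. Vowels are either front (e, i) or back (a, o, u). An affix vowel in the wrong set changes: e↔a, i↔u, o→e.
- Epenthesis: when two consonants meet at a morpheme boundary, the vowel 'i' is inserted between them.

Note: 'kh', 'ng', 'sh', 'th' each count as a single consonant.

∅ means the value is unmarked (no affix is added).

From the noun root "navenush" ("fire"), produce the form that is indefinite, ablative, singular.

navenushing

definiteness = indefinite: zero marking, form stays navenush.
case = ablative: zero marking, form stays navenush.
Attach number singular -ng → navenushng.
Vowel harmony: no change.
Apply epenthesis: navenushng → navenushing.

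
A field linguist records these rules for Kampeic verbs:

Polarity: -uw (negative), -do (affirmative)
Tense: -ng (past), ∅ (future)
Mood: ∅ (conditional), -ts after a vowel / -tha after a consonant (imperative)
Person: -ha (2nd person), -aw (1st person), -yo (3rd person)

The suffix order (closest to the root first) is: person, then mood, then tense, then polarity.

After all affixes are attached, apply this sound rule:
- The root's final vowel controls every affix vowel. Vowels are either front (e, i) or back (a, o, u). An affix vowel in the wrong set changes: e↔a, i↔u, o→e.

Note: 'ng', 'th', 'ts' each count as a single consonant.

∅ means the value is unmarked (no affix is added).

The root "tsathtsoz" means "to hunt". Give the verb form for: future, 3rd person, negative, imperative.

tsathtsozyotsuw

Attach person 3rd person -yo → tsathtsozyo.
Attach mood imperative -ts (after vowel 'o') → tsathtsozyots.
tense = future: zero marking, form stays tsathtsozyots.
Attach polarity negative -uw → tsathtsozyotsuw.
Vowel harmony: no change.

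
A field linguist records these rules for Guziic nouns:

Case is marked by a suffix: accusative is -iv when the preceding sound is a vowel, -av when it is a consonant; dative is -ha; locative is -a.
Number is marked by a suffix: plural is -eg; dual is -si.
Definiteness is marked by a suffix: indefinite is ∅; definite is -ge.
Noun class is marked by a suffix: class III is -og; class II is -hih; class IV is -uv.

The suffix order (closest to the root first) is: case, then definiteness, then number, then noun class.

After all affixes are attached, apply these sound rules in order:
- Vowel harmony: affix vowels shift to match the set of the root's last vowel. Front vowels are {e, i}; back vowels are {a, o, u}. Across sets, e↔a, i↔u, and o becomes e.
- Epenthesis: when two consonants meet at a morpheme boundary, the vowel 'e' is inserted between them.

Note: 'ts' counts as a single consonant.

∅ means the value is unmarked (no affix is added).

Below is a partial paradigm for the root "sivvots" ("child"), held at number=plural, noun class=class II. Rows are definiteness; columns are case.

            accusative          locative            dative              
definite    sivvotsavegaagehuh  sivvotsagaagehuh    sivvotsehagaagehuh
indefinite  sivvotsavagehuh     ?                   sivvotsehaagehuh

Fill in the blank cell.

Attach case locative -a → sivvotsa.
definiteness = indefinite: zero marking, form stays sivvotsa.
Attach number plural -eg → sivvotsaeg.
Attach noun class class II -hih → sivvotsaeghih.
Apply vowel harmony: sivvotsaeghih → sivvotsaaghuh.
Apply epenthesis: sivvotsaaghuh → sivvotsaagehuh.

sivvotsaagehuh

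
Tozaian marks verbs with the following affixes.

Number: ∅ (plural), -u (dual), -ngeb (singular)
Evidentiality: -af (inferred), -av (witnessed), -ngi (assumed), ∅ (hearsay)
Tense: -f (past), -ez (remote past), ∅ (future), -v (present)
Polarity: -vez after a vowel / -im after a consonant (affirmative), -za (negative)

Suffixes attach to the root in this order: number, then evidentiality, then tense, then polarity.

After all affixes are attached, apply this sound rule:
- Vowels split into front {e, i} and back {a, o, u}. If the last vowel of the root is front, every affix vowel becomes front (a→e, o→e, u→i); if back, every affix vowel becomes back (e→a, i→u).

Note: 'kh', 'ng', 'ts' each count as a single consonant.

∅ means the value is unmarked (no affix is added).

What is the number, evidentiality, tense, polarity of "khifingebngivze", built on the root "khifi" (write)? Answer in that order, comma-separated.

Segment: khifi-ngeb-ngi-v-za.
number: -ngeb → singular.
evidentiality: -ngi → assumed.
tense: -v → present.
polarity: -za → negative.

singular, assumed, present, negative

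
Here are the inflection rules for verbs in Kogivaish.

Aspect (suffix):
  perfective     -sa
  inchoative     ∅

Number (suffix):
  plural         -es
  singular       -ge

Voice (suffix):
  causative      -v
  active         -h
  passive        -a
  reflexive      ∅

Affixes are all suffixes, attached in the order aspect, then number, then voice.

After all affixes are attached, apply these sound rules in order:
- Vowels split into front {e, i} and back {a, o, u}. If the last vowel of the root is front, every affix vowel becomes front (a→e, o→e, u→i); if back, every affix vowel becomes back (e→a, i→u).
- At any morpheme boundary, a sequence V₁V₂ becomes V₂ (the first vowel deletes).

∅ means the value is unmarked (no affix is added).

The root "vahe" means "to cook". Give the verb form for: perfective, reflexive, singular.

Attach aspect perfective -sa → vahesa.
Attach number singular -ge → vahesage.
voice = reflexive: zero marking, form stays vahesage.
Apply vowel harmony: vahesage → vahesege.
Vowel deletion: no change.

vahesege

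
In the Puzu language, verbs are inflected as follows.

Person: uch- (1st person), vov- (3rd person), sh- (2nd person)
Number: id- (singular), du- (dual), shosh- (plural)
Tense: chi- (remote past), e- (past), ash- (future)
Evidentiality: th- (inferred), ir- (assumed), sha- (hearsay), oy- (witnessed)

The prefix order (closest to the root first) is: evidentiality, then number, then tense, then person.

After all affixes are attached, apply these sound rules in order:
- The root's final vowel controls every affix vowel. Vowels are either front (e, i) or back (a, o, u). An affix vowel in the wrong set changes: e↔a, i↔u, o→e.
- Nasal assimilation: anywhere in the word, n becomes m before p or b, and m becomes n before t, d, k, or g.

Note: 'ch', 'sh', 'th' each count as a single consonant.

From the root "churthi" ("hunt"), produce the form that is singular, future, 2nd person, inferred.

Attach evidentiality inferred th- → thchurthi.
Attach number singular id- → idthchurthi.
Attach tense future ash- → ashidthchurthi.
Attach person 2nd person sh- → shashidthchurthi.
Apply vowel harmony: shashidthchurthi → sheshidthchurthi.
Nasal assimilation: no change.

sheshidthchurthi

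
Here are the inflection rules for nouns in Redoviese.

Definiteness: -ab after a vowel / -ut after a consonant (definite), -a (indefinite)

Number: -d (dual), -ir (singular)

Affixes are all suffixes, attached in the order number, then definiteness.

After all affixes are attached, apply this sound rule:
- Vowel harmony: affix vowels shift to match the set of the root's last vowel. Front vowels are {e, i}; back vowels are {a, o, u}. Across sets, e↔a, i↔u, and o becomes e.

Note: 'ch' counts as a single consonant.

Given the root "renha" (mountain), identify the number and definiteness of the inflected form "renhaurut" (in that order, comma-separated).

singular, definite

Segment: renha-ir-ut.
number: -ir → singular.
definiteness: -ab/ut → definite.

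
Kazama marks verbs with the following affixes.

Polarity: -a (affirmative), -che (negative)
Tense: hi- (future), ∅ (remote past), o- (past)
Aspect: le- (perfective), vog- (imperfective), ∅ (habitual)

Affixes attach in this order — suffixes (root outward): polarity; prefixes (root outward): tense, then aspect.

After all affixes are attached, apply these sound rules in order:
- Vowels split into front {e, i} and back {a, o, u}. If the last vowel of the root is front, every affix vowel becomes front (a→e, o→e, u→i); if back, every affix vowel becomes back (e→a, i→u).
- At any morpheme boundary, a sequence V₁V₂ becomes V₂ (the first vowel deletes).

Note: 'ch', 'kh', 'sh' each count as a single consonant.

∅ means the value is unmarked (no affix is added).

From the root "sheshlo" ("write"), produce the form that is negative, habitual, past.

osheshlocha

Attach tense past o- → osheshlo.
Attach polarity negative -che → osheshloche.
aspect = habitual: zero marking, form stays osheshloche.
Apply vowel harmony: osheshloche → osheshlocha.
Vowel deletion: no change.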